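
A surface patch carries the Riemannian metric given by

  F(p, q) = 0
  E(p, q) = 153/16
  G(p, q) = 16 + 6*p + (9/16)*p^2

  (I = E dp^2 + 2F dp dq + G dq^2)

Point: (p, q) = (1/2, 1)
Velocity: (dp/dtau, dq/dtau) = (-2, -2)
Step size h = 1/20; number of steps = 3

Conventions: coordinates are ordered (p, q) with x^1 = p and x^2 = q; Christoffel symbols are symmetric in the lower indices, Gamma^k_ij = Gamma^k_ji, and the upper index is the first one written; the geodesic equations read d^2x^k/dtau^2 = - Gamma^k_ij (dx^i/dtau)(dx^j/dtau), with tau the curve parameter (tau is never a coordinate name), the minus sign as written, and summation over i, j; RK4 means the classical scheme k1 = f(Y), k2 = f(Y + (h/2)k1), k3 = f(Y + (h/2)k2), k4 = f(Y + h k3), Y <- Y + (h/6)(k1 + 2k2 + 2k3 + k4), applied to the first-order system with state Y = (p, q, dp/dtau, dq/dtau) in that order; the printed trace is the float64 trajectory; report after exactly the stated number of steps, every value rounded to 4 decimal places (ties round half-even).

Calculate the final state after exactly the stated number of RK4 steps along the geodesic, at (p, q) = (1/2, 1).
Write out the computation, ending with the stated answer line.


f(Y) = (dp/dtau, dq/dtau, -Gamma^p_ij Y'^i Y'^j, -Gamma^q_ij Y'^i Y'^j) with the Gammas evaluated at the stage position; h = 0.050000; intermediate values shown to 6 dp
step 0: p = 0.5000, q = 1.0000, dp/dtau = -2.0000, dq/dtau = -2.0000
step 1:
  k1: at (p, q) = (0.500000, 1.000000), (dp/dtau, dq/dtau) = (-2.000000, -2.000000); Gamma_ppp = 0.000000, Gamma_ppq = 0.000000, Gamma_pqq = -0.343137, Gamma_qpp = 0.000000, Gamma_qpq = 0.171429, Gamma_qqq = 0.000000; k1 = (-2.000000, -2.000000, 1.372549, -1.371429)
  k2: at (p, q) = (0.450000, 0.950000), (dp/dtau, dq/dtau) = (-1.965686, -2.034286); Gamma_ppp = 0.000000, Gamma_ppq = 0.000000, Gamma_pqq = -0.340196, Gamma_qpp = 0.000000, Gamma_qpq = 0.172911, Gamma_qqq = 0.000000; k2 = (-1.965686, -2.034286, 1.407840, -1.382859)
  k3: at (p, q) = (0.450858, 0.949143), (dp/dtau, dq/dtau) = (-1.964804, -2.034571); Gamma_ppp = 0.000000, Gamma_ppq = 0.000000, Gamma_pqq = -0.340247, Gamma_qpp = 0.000000, Gamma_qpq = 0.172885, Gamma_qqq = 0.000000; k3 = (-1.964804, -2.034571, 1.408444, -1.382228)
  k4: at (p, q) = (0.401760, 0.898271), (dp/dtau, dq/dtau) = (-1.929578, -2.069111); Gamma_ppp = 0.000000, Gamma_ppq = 0.000000, Gamma_pqq = -0.337358, Gamma_qpp = 0.000000, Gamma_qpq = 0.174365, Gamma_qqq = 0.000000; k4 = (-1.929578, -2.069111, 1.444306, -1.392309)
  Y <- Y + (h/6)(k1 + 2k2 + 2k3 + k4): p = 0.4017, q = 0.8983, dp/dtau = -1.9296, dq/dtau = -2.0691
step 2:
  k1: at (p, q) = (0.401745, 0.898276), (dp/dtau, dq/dtau) = (-1.929588, -2.069116); Gamma_ppp = 0.000000, Gamma_ppq = 0.000000, Gamma_pqq = -0.337358, Gamma_qpp = 0.000000, Gamma_qpq = 0.174366, Gamma_qqq = 0.000000; k1 = (-1.929588, -2.069116, 1.444309, -1.392323)
  k2: at (p, q) = (0.353506, 0.846549), (dp/dtau, dq/dtau) = (-1.893480, -2.103924); Gamma_ppp = 0.000000, Gamma_ppq = 0.000000, Gamma_pqq = -0.334520, Gamma_qpp = 0.000000, Gamma_qpq = 0.175845, Gamma_qqq = 0.000000; k2 = (-1.893480, -2.103924, 1.480751, -1.401038)
  k3: at (p, q) = (0.354408, 0.845678), (dp/dtau, dq/dtau) = (-1.892569, -2.104142); Gamma_ppp = 0.000000, Gamma_ppq = 0.000000, Gamma_pqq = -0.334573, Gamma_qpp = 0.000000, Gamma_qpq = 0.175817, Gamma_qqq = 0.000000; k3 = (-1.892569, -2.104142, 1.481293, -1.400287)
  k4: at (p, q) = (0.307117, 0.793069), (dp/dtau, dq/dtau) = (-1.855523, -2.139130); Gamma_ppp = 0.000000, Gamma_ppq = 0.000000, Gamma_pqq = -0.331791, Gamma_qpp = 0.000000, Gamma_qpq = 0.177291, Gamma_qqq = 0.000000; k4 = (-1.855523, -2.139130, 1.518236, -1.407408)
  Y <- Y + (h/6)(k1 + 2k2 + 2k3 + k4): p = 0.3071, q = 0.7931, dp/dtau = -1.8555, dq/dtau = -2.1391
step 3:
  k1: at (p, q) = (0.307102, 0.793073), (dp/dtau, dq/dtau) = (-1.855533, -2.139136); Gamma_ppp = 0.000000, Gamma_ppq = 0.000000, Gamma_pqq = -0.331790, Gamma_qpp = 0.000000, Gamma_qpq = 0.177291, Gamma_qqq = 0.000000; k1 = (-1.855533, -2.139136, 1.518240, -1.407422)
  k2: at (p, q) = (0.260714, 0.739595), (dp/dtau, dq/dtau) = (-1.817577, -2.174321); Gamma_ppp = 0.000000, Gamma_ppq = 0.000000, Gamma_pqq = -0.329062, Gamma_qpp = 0.000000, Gamma_qpq = 0.178761, Gamma_qqq = 0.000000; k2 = (-1.817577, -2.174321, 1.555696, -1.412929)
  k3: at (p, q) = (0.261662, 0.738715), (dp/dtau, dq/dtau) = (-1.816640, -2.174459); Gamma_ppp = 0.000000, Gamma_ppq = 0.000000, Gamma_pqq = -0.329117, Gamma_qpp = 0.000000, Gamma_qpq = 0.178731, Gamma_qqq = 0.000000; k3 = (-1.816640, -2.174459, 1.556157, -1.412051)
  k4: at (p, q) = (0.216270, 0.684350), (dp/dtau, dq/dtau) = (-1.777725, -2.209738); Gamma_ppp = 0.000000, Gamma_ppq = 0.000000, Gamma_pqq = -0.326447, Gamma_qpp = 0.000000, Gamma_qpq = 0.180193, Gamma_qqq = 0.000000; k4 = (-1.777725, -2.209738, 1.594023, -1.415707)
  Y <- Y + (h/6)(k1 + 2k2 + 2k3 + k4): p = 0.2163, q = 0.6844, dp/dtau = -1.7777, dq/dtau = -2.2097

Answer: p = 0.2163, q = 0.6844, dp/dtau = -1.7777, dq/dtau = -2.2097


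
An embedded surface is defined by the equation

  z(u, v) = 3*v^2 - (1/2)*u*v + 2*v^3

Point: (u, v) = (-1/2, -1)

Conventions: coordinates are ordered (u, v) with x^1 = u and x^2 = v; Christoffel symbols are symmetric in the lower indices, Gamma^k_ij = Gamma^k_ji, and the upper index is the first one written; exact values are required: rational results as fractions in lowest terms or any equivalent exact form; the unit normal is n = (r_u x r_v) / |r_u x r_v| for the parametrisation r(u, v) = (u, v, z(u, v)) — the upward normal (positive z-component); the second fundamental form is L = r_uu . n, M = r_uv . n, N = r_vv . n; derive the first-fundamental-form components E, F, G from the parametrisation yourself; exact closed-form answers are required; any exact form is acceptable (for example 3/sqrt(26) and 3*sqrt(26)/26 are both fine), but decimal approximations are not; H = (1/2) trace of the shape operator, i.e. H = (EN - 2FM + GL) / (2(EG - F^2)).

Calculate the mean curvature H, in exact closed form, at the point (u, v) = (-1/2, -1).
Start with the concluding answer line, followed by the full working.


Answer: H = -236*sqrt(21)/441

z_u = 1/2, z_v = 1/4, z_uu = 0, z_uv = -1/2, z_vv = -6
E = 5/4, F = 1/8, G = 17/16; answer radicand W^2 = 21/16
unnormalised second-form numerators: l = 0, m = -1/2, n = -6; L = l/sqrt(21/16), and similarly M = m/sqrt(W^2), N = n/sqrt(W^2)
H = (E*n - 2*F*m + G*l) / (2*(EG - F^2)*sqrt(W^2)); E*n - 2*F*m + G*l = -59/8, EG - F^2 = 21/16, so H = (-59/21)/sqrt(21/16)


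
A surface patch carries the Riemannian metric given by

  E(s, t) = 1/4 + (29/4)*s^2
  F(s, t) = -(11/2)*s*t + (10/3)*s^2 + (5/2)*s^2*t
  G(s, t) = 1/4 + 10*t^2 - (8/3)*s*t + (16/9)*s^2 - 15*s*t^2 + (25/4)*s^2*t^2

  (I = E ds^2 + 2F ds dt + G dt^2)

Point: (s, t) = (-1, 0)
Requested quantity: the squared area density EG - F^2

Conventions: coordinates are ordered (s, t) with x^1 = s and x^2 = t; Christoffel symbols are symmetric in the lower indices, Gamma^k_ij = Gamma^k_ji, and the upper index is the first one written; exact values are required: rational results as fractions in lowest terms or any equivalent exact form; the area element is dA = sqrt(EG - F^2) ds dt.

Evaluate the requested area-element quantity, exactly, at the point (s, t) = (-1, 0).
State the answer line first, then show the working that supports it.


Answer: EG - F^2 = 295/72

E = 15/2, F = 10/3, G = 73/36; EG - F^2 = 295/72


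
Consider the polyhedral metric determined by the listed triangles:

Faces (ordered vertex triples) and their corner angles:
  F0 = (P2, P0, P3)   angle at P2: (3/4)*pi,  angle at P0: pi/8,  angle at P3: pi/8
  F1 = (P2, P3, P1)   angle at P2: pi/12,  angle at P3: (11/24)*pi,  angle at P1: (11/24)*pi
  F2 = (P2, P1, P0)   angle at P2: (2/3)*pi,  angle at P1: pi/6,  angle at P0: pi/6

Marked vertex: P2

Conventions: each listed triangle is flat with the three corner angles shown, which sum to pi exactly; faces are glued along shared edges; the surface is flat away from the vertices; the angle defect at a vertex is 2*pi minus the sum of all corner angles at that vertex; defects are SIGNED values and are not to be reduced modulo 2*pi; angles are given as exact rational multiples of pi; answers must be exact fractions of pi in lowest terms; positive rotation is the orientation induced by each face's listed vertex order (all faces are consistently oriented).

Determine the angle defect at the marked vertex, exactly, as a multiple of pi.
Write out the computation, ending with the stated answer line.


Sum of corner angles at P2: (3/2)*pi
defect = 2*pi - (3/2)*pi

Answer: defect(P2) = pi/2


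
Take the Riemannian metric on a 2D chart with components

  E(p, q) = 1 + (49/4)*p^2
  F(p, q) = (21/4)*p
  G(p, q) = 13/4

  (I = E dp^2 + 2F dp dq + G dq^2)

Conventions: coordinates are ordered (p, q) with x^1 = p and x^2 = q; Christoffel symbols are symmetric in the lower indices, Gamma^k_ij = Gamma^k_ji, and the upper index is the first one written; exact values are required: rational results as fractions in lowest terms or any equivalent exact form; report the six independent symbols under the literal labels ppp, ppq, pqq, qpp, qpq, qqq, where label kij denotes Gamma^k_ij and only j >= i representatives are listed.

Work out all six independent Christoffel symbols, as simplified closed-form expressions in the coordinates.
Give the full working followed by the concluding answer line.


E = 1 + (49/4)*p^2; F = (21/4)*p; G = 13/4
Gamma^k_ij = (1/2) g^{kl} (d_i g_jl + d_j g_il - d_l g_ij), with g^inv = (1/(EG-F^2)) [[G, -F], [-F, E]]
first partials: E_p = (49/2)*p, E_q = 0, F_p = 21/4, F_q = 0, G_p = 0, G_q = 0
D = EG - F^2 = 13/4 + (49/4)*p^2
expanded: Gamma^p_pp = (G E_p - 2F F_p + F E_q)/(2D), Gamma^p_pq = (G E_q - F G_p)/(2D), Gamma^p_qq = (2G F_q - G G_p - F G_q)/(2D), Gamma^q_pp = (2E F_p - E E_q - F E_p)/(2D), Gamma^q_pq = (E G_p - F E_q)/(2D), Gamma^q_qq = (E G_q - 2F F_q + F G_p)/(2D); substitute and cancel common factors

Answer: Gamma_ppp = 49*p/(49*p^2 + 13), Gamma_ppq = 0, Gamma_pqq = 0, Gamma_qpp = 21/(49*p^2 + 13), Gamma_qpq = 0, Gamma_qqq = 0


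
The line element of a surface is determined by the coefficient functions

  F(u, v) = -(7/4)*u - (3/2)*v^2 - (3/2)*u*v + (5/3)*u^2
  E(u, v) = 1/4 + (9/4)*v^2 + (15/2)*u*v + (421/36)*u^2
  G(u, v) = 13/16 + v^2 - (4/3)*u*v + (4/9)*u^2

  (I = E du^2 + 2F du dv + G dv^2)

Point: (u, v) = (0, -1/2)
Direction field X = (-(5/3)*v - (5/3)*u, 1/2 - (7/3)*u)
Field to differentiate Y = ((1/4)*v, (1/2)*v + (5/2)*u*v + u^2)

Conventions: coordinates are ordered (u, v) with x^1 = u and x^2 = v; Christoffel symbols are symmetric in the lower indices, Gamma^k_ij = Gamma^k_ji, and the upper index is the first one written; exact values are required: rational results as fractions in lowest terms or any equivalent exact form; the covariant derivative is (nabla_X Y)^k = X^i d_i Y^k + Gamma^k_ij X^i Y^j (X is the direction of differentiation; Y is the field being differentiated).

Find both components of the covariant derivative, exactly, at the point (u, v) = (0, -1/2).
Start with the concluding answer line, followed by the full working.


Answer: (nabla_X Y)^u = 2773/4440, (nabla_X Y)^v = -2177/3330

E = 13/16, F = -3/8, G = 17/16 at the point
E_u = -15/4, E_v = -9/4, F_u = -1, F_v = 3/2, G_u = 2/3, G_v = -1
EG - F^2 = 185/256;  g^inv = (256/185) * [[17/16, 3/8], [3/8, 13/16]]
first-kind symbols [ij,l] = (1/2)(d_i g_jl + d_j g_il - d_l g_ij): [uu,u] = E_u/2 = -15/8, [uu,v] = F_u - E_v/2 = 1/8, [uv,u] = E_v/2 = -9/8, [uv,v] = G_u/2 = 1/3, [vv,u] = F_v - G_u/2 = 7/6, [vv,v] = G_v/2 = -1/2
Gamma^u_ij = (G*[ij,u] - F*[ij,v])/(EG - F^2), Gamma^v_ij = (E*[ij,v] - F*[ij,u])/(EG - F^2)
Gamma_uuu = -498/185, Gamma_uuv = -274/185, Gamma_uvv = 808/555, Gamma_vuu = -154/185, Gamma_vuv = -116/555, Gamma_vvv = 8/185
X = (5/6, 1/2), Y = (-1/8, -1/4) at the point


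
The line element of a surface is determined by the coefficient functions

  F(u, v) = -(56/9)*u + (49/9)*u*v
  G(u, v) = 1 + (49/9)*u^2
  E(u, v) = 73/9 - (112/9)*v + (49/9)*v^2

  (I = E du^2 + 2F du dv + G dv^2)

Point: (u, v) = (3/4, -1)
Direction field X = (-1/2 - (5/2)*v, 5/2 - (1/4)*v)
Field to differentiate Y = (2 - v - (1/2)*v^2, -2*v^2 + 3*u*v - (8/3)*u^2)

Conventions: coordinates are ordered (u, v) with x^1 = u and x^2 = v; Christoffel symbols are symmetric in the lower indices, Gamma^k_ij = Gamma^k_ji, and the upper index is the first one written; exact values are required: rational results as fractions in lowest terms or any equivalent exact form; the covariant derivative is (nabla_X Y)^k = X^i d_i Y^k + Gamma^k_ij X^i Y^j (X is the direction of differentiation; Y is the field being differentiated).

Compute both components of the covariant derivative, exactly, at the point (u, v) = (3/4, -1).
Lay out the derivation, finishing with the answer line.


E = 26, F = -35/4, G = 65/16 at the point
E_u = 0, E_v = -70/3, F_u = -35/3, F_v = 49/12, G_u = 49/6, G_v = 0
EG - F^2 = 465/16;  g^inv = (16/465) * [[65/16, 35/4], [35/4, 26]]
first-kind symbols [ij,l] = (1/2)(d_i g_jl + d_j g_il - d_l g_ij): [uu,u] = E_u/2 = 0, [uu,v] = F_u - E_v/2 = 0, [uv,u] = E_v/2 = -35/3, [uv,v] = G_u/2 = 49/12, [vv,u] = F_v - G_u/2 = 0, [vv,v] = G_v/2 = 0
Gamma^u_ij = (G*[ij,u] - F*[ij,v])/(EG - F^2), Gamma^v_ij = (E*[ij,v] - F*[ij,u])/(EG - F^2)
Gamma_uuu = 0, Gamma_uuv = -112/279, Gamma_uvv = 0, Gamma_vuu = 0, Gamma_vuv = 196/1395, Gamma_vvv = 0
X = (2, 11/4), Y = (5/2, -23/4) at the point

Answer: (nabla_X Y)^u = 518/279, (nabla_X Y)^v = 56641/22320


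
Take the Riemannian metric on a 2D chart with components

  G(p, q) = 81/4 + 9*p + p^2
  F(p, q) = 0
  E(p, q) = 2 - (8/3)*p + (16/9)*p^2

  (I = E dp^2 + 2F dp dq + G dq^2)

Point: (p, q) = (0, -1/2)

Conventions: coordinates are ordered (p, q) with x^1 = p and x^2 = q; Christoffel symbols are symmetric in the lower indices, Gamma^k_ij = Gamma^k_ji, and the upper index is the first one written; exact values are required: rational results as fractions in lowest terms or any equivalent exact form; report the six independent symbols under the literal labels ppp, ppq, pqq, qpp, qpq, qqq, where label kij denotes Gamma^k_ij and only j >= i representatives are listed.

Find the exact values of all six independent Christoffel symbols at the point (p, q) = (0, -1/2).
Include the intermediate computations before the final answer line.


E = 2, F = 0, G = 81/4 at the point
E_p = -8/3, E_q = 0, F_p = 0, F_q = 0, G_p = 9, G_q = 0
EG - F^2 = 81/2;  g^inv = (2/81) * [[81/4, 0], [0, 2]]
first-kind symbols [ij,l] = (1/2)(d_i g_jl + d_j g_il - d_l g_ij): [pp,p] = E_p/2 = -4/3, [pp,q] = F_p - E_q/2 = 0, [pq,p] = E_q/2 = 0, [pq,q] = G_p/2 = 9/2, [qq,p] = F_q - G_p/2 = -9/2, [qq,q] = G_q/2 = 0
Gamma^p_ij = (G*[ij,p] - F*[ij,q])/(EG - F^2), Gamma^q_ij = (E*[ij,q] - F*[ij,p])/(EG - F^2)

Answer: Gamma_ppp = -2/3, Gamma_ppq = 0, Gamma_pqq = -9/4, Gamma_qpp = 0, Gamma_qpq = 2/9, Gamma_qqq = 0


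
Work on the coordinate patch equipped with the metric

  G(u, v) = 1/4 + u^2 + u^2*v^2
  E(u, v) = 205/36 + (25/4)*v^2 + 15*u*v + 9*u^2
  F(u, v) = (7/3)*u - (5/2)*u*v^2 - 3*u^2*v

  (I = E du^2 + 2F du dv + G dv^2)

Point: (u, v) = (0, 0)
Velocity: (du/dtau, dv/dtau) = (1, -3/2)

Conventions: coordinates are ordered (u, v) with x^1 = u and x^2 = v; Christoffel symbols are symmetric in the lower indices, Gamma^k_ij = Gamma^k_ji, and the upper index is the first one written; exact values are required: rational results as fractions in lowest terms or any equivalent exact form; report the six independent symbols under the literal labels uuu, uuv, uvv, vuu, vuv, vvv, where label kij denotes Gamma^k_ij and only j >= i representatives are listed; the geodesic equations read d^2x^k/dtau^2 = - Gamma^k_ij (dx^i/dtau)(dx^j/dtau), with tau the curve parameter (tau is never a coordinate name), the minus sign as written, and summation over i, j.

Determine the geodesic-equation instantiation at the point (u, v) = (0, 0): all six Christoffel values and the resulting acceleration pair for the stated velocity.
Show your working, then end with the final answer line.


E = 205/36, F = 0, G = 1/4 at the point
E_u = 0, E_v = 0, F_u = 7/3, F_v = 0, G_u = 0, G_v = 0
EG - F^2 = 205/144;  g^inv = (144/205) * [[1/4, 0], [0, 205/36]]
first-kind symbols [ij,l] = (1/2)(d_i g_jl + d_j g_il - d_l g_ij): [uu,u] = E_u/2 = 0, [uu,v] = F_u - E_v/2 = 7/3, [uv,u] = E_v/2 = 0, [uv,v] = G_u/2 = 0, [vv,u] = F_v - G_u/2 = 0, [vv,v] = G_v/2 = 0
Gamma^u_ij = (G*[ij,u] - F*[ij,v])/(EG - F^2), Gamma^v_ij = (E*[ij,v] - F*[ij,u])/(EG - F^2)
Gamma_uuu = 0, Gamma_uuv = 0, Gamma_uvv = 0, Gamma_vuu = 28/3, Gamma_vuv = 0, Gamma_vvv = 0
d^2u/dtau^2 = -(Gamma_uuu*(1)^2 + 2*Gamma_uuv*(1)*(-3/2) + Gamma_uvv*(-3/2)^2) = 0
d^2v/dtau^2 = -(Gamma_vuu*(1)^2 + 2*Gamma_vuv*(1)*(-3/2) + Gamma_vvv*(-3/2)^2) = -28/3

Answer: Gamma_uuu = 0, Gamma_uuv = 0, Gamma_uvv = 0, Gamma_vuu = 28/3, Gamma_vuv = 0, Gamma_vvv = 0; accelerations (d^2u/dtau^2, d^2v/dtau^2) = (0, -28/3)


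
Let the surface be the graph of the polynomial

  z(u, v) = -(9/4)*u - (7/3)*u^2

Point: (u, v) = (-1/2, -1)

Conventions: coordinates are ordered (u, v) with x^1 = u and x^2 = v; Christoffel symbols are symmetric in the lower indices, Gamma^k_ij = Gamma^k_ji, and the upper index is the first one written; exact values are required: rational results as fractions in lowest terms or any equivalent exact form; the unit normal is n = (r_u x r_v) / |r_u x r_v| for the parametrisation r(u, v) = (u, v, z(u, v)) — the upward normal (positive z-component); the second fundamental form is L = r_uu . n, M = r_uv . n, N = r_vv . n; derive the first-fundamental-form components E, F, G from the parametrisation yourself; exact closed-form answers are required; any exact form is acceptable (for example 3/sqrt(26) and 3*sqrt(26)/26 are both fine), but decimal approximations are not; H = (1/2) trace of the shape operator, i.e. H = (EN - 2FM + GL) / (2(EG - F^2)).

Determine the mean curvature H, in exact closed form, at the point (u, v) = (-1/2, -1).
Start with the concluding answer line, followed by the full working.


Answer: H = -4032*sqrt(145)/21025

z_u = 1/12, z_v = 0, z_uu = -14/3, z_uv = 0, z_vv = 0
E = 145/144, F = 0, G = 1; answer radicand W^2 = 145/144
unnormalised second-form numerators: l = -14/3, m = 0, n = 0; L = l/sqrt(145/144), and similarly M = m/sqrt(W^2), N = n/sqrt(W^2)
H = (E*n - 2*F*m + G*l) / (2*(EG - F^2)*sqrt(W^2)); E*n - 2*F*m + G*l = -14/3, EG - F^2 = 145/144, so H = (-336/145)/sqrt(145/144)


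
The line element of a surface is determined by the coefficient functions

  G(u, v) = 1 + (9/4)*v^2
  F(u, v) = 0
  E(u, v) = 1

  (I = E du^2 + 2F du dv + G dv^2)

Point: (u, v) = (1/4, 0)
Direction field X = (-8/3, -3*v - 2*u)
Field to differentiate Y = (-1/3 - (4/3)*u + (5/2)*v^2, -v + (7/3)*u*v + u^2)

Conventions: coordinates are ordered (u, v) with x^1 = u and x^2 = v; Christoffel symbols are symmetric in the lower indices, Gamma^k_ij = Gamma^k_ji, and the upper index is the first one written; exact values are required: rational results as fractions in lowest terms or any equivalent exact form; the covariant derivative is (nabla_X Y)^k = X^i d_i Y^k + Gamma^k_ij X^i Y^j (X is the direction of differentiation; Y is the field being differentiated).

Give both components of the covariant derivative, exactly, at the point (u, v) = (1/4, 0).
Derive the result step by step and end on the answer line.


E = 1, F = 0, G = 1 at the point
E_u = 0, E_v = 0, F_u = 0, F_v = 0, G_u = 0, G_v = 0
EG - F^2 = 1;  g^inv = (1) * [[1, 0], [0, 1]]
first-kind symbols [ij,l] = (1/2)(d_i g_jl + d_j g_il - d_l g_ij): [uu,u] = E_u/2 = 0, [uu,v] = F_u - E_v/2 = 0, [uv,u] = E_v/2 = 0, [uv,v] = G_u/2 = 0, [vv,u] = F_v - G_u/2 = 0, [vv,v] = G_v/2 = 0
Gamma^u_ij = (G*[ij,u] - F*[ij,v])/(EG - F^2), Gamma^v_ij = (E*[ij,v] - F*[ij,u])/(EG - F^2)
Gamma_uuu = 0, Gamma_uuv = 0, Gamma_uvv = 0, Gamma_vuu = 0, Gamma_vuv = 0, Gamma_vvv = 0
X = (-8/3, -1/2), Y = (-2/3, 1/16) at the point

Answer: (nabla_X Y)^u = 32/9, (nabla_X Y)^v = -9/8


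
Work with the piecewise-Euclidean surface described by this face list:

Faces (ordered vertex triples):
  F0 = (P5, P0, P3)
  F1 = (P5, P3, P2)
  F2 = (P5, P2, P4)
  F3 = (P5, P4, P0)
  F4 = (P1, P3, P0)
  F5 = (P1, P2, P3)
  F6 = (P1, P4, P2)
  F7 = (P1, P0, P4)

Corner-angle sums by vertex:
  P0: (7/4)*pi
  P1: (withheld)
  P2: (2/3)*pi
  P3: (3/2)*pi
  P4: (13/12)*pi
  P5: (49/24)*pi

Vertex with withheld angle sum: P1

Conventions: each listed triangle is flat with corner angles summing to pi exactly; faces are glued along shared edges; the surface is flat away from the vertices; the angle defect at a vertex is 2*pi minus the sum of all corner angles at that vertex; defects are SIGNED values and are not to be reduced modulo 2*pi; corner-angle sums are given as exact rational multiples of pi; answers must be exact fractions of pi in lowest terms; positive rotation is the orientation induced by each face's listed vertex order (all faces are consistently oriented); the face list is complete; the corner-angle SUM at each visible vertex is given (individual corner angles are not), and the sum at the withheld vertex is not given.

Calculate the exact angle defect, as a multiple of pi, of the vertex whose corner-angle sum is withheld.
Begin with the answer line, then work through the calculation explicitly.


Answer: defect(P1) = (25/24)*pi

V = 6, E = 12, F = 8; chi = V - E + F = 2
Gauss-Bonnet: total defect = 2*pi*chi = 4*pi; visible defects sum to (71/24)*pi


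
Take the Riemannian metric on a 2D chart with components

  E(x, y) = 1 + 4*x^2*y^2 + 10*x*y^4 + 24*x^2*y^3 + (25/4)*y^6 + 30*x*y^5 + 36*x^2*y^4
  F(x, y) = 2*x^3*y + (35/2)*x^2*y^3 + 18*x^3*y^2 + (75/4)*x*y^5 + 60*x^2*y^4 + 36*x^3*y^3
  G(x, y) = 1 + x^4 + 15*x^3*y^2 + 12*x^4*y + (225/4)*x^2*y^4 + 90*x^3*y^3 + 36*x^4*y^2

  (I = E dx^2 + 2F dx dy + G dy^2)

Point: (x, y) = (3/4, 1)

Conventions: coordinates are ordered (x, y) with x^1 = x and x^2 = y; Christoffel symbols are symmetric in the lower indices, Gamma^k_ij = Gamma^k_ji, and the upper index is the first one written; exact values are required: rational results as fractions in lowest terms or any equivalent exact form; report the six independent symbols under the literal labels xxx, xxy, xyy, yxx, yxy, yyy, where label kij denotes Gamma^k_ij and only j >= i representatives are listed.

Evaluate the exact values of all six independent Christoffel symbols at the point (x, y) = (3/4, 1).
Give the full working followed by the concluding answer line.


E = 293/4, F = 2601/32, G = 23665/256 at the point
E_x = 136, E_y = 306, F_x = 459/2, F_y = 4743/16, G_x = 1377/4, G_y = 17901/64
EG - F^2 = 42161/256;  g^inv = (256/42161) * [[23665/256, -2601/32], [-2601/32, 293/4]]
first-kind symbols [ij,l] = (1/2)(d_i g_jl + d_j g_il - d_l g_ij): [xx,x] = E_x/2 = 68, [xx,y] = F_x - E_y/2 = 153/2, [xy,x] = E_y/2 = 153, [xy,y] = G_x/2 = 1377/8, [yy,x] = F_y - G_x/2 = 1989/16, [yy,y] = G_y/2 = 17901/128
Gamma^x_ij = (G*[ij,x] - F*[ij,y])/(EG - F^2), Gamma^y_ij = (E*[ij,y] - F*[ij,x])/(EG - F^2)

Answer: Gamma_xxx = 17408/42161, Gamma_xxy = 39168/42161, Gamma_xyy = 31824/42161, Gamma_yxx = 19584/42161, Gamma_yxy = 44064/42161, Gamma_yyy = 35802/42161


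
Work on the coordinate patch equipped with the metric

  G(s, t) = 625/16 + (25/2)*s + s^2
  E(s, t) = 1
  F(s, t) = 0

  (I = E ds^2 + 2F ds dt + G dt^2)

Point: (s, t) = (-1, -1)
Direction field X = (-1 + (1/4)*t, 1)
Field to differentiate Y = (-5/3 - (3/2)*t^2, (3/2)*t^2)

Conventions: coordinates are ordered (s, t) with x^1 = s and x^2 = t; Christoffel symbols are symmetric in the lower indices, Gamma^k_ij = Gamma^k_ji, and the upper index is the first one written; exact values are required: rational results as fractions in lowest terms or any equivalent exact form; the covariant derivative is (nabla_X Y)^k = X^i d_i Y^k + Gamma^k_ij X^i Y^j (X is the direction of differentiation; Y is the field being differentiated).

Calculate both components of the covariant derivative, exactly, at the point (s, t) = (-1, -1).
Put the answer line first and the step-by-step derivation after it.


Answer: (nabla_X Y)^s = -39/8, (nabla_X Y)^t = -499/126

E = 1, F = 0, G = 441/16 at the point
E_s = 0, E_t = 0, F_s = 0, F_t = 0, G_s = 21/2, G_t = 0
EG - F^2 = 441/16;  g^inv = (16/441) * [[441/16, 0], [0, 1]]
first-kind symbols [ij,l] = (1/2)(d_i g_jl + d_j g_il - d_l g_ij): [ss,s] = E_s/2 = 0, [ss,t] = F_s - E_t/2 = 0, [st,s] = E_t/2 = 0, [st,t] = G_s/2 = 21/4, [tt,s] = F_t - G_s/2 = -21/4, [tt,t] = G_t/2 = 0
Gamma^s_ij = (G*[ij,s] - F*[ij,t])/(EG - F^2), Gamma^t_ij = (E*[ij,t] - F*[ij,s])/(EG - F^2)
Gamma_sss = 0, Gamma_sst = 0, Gamma_stt = -21/4, Gamma_tss = 0, Gamma_tst = 4/21, Gamma_ttt = 0
X = (-5/4, 1), Y = (-19/6, 3/2) at the point


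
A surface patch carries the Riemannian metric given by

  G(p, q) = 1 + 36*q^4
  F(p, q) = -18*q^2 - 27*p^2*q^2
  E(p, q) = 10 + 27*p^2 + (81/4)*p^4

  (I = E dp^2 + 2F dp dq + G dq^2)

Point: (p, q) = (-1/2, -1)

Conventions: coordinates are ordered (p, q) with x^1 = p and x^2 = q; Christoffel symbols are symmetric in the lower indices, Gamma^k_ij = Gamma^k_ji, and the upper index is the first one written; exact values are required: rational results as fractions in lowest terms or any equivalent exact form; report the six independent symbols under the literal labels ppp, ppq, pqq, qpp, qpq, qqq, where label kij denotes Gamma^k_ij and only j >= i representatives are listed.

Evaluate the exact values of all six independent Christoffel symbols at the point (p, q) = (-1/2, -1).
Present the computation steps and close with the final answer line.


E = 1153/64, F = -99/4, G = 37 at the point
E_p = -297/8, E_q = 0, F_p = 27, F_q = 99/2, G_p = 0, G_q = -144
EG - F^2 = 3457/64;  g^inv = (64/3457) * [[37, 99/4], [99/4, 1153/64]]
first-kind symbols [ij,l] = (1/2)(d_i g_jl + d_j g_il - d_l g_ij): [pp,p] = E_p/2 = -297/16, [pp,q] = F_p - E_q/2 = 27, [pq,p] = E_q/2 = 0, [pq,q] = G_p/2 = 0, [qq,p] = F_q - G_p/2 = 99/2, [qq,q] = G_q/2 = -72
Gamma^p_ij = (G*[ij,p] - F*[ij,q])/(EG - F^2), Gamma^q_ij = (E*[ij,q] - F*[ij,p])/(EG - F^2)

Answer: Gamma_ppp = -1188/3457, Gamma_ppq = 0, Gamma_pqq = 3168/3457, Gamma_qpp = 1728/3457, Gamma_qpq = 0, Gamma_qqq = -4608/3457


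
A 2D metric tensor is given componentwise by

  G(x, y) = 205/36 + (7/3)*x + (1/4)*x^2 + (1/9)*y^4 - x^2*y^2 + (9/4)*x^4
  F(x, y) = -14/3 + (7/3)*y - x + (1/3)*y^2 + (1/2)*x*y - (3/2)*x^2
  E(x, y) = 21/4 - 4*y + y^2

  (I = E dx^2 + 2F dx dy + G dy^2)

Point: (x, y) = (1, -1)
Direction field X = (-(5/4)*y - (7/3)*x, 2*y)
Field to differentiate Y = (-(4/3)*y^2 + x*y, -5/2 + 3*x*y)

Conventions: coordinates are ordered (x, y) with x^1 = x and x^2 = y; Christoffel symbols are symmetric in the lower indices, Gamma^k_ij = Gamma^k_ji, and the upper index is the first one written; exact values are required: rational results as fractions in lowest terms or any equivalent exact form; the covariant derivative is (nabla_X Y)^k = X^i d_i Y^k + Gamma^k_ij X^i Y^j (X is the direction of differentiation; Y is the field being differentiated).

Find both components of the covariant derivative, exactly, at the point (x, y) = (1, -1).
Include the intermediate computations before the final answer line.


E = 41/4, F = -29/3, G = 347/36 at the point
E_x = 0, E_y = -6, F_x = -9/2, F_y = 13/6, G_x = 59/6, G_y = 14/9
EG - F^2 = 257/48;  g^inv = (48/257) * [[347/36, 29/3], [29/3, 41/4]]
first-kind symbols [ij,l] = (1/2)(d_i g_jl + d_j g_il - d_l g_ij): [xx,x] = E_x/2 = 0, [xx,y] = F_x - E_y/2 = -3/2, [xy,x] = E_y/2 = -3, [xy,y] = G_x/2 = 59/12, [yy,x] = F_y - G_x/2 = -11/4, [yy,y] = G_y/2 = 7/9
Gamma^x_ij = (G*[ij,x] - F*[ij,y])/(EG - F^2), Gamma^y_ij = (E*[ij,y] - F*[ij,x])/(EG - F^2)
Gamma_xxx = -696/257, Gamma_xxy = 2680/771, Gamma_xyy = -8203/2313, Gamma_yxx = -738/257, Gamma_yxy = 1027/257, Gamma_yyy = -2680/771
X = (-13/12, -2), Y = (-7/3, -11/2) at the point

Answer: (nabla_X Y)^x = -140393/9252, (nabla_X Y)^y = -35689/6168


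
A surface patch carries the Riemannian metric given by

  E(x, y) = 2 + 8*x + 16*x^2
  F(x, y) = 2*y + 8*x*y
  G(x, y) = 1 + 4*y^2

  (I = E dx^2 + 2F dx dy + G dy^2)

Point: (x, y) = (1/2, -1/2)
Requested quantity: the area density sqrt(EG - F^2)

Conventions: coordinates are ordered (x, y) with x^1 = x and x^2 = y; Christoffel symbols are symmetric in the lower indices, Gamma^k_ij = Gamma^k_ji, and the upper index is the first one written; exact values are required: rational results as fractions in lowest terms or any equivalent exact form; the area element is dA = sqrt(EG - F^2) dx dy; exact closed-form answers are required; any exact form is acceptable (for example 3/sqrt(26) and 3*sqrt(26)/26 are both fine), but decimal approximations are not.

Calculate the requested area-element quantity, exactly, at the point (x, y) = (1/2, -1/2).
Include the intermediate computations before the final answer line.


E = 10, F = -3, G = 2; EG - F^2 = 11

Answer: sqrt(EG - F^2) = sqrt(11)


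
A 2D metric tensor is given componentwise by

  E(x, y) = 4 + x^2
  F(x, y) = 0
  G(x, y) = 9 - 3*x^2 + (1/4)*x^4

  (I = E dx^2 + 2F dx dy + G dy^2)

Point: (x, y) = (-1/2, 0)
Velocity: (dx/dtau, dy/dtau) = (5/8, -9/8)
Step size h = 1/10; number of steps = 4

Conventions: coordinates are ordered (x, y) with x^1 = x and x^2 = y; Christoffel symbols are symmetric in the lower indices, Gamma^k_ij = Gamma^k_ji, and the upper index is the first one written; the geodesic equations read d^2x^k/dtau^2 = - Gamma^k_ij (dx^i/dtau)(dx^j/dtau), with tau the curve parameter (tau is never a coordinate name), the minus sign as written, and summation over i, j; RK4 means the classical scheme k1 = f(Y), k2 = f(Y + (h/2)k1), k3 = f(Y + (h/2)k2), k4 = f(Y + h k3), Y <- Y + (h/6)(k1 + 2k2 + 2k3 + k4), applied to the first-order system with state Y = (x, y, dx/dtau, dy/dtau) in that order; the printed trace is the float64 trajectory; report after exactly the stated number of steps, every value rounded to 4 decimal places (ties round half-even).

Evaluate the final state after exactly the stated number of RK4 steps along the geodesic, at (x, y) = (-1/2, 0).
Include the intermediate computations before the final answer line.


f(Y) = (dx/dtau, dy/dtau, -Gamma^x_ij Y'^i Y'^j, -Gamma^y_ij Y'^i Y'^j) with the Gammas evaluated at the stage position; h = 0.100000; intermediate values shown to 6 dp
step 0: x = -0.5000, y = 0.0000, dx/dtau = 0.6250, dy/dtau = -1.1250
step 1:
  k1: at (x, y) = (-0.500000, 0.000000), (dx/dtau, dy/dtau) = (0.625000, -1.125000); Gamma_xxx = -0.117647, Gamma_xxy = 0.000000, Gamma_xyy = -0.338235, Gamma_yxx = 0.000000, Gamma_yxy = 0.173913, Gamma_yyy = 0.000000; k1 = (0.625000, -1.125000, 0.474035, 0.244565)
  k2: at (x, y) = (-0.468750, -0.056250), (dx/dtau, dy/dtau) = (0.648702, -1.112772); Gamma_xxx = -0.111085, Gamma_xxy = 0.000000, Gamma_xyy = -0.321052, Gamma_yxx = 0.000000, Gamma_yxy = 0.162190, Gamma_yyy = 0.000000; k2 = (0.648702, -1.112772, 0.444292, 0.234155)
  k3: at (x, y) = (-0.467565, -0.055639), (dx/dtau, dy/dtau) = (0.647215, -1.113292); Gamma_xxx = -0.110834, Gamma_xxy = 0.000000, Gamma_xyy = -0.320386, Gamma_yxx = 0.000000, Gamma_yxy = 0.161748, Gamma_yyy = 0.000000; k3 = (0.647215, -1.113292, 0.443519, 0.233092)
  k4: at (x, y) = (-0.435279, -0.111329), (dx/dtau, dy/dtau) = (0.669352, -1.101691); Gamma_xxx = -0.103898, Gamma_xxy = 0.000000, Gamma_xyy = -0.301852, Gamma_yxx = 0.000000, Gamma_yxy = 0.149824, Gamma_yyy = 0.000000; k4 = (0.669352, -1.101691, 0.412915, 0.220966)
  Y <- Y + (h/6)(k1 + 2k2 + 2k3 + k4): x = -0.4352, y = -0.1113, dx/dtau = 0.6694, dy/dtau = -1.1017
step 2:
  k1: at (x, y) = (-0.435230, -0.111314), (dx/dtau, dy/dtau) = (0.669376, -1.101666); Gamma_xxx = -0.103888, Gamma_xxy = 0.000000, Gamma_xyy = -0.301824, Gamma_yxx = 0.000000, Gamma_yxy = 0.149806, Gamma_yyy = 0.000000; k1 = (0.669376, -1.101666, 0.412863, 0.220943)
  k2: at (x, y) = (-0.401761, -0.166397), (dx/dtau, dy/dtau) = (0.690019, -1.090619); Gamma_xxx = -0.096544, Gamma_xxy = 0.000000, Gamma_xyy = -0.281842, Gamma_yxx = 0.000000, Gamma_yxy = 0.137623, Gamma_yyy = 0.000000; k2 = (0.690019, -1.090619, 0.381204, 0.207136)
  k3: at (x, y) = (-0.400729, -0.165845), (dx/dtau, dy/dtau) = (0.688436, -1.091309); Gamma_xxx = -0.096316, Gamma_xxy = 0.000000, Gamma_xyy = -0.281214, Gamma_yxx = 0.000000, Gamma_yxy = 0.137250, Gamma_yyy = 0.000000; k3 = (0.688436, -1.091309, 0.380561, 0.206231)
  k4: at (x, y) = (-0.366387, -0.220445), (dx/dtau, dy/dtau) = (0.707432, -1.081043); Gamma_xxx = -0.088623, Gamma_xxy = 0.000000, Gamma_xyy = -0.259919, Gamma_yxx = 0.000000, Gamma_yxy = 0.124924, Gamma_yyy = 0.000000; k4 = (0.707432, -1.081043, 0.348108, 0.191075)
  Y <- Y + (h/6)(k1 + 2k2 + 2k3 + k4): x = -0.3663, y = -0.2204, dx/dtau = 0.7075, dy/dtau = -1.0810
step 3:
  k1: at (x, y) = (-0.366335, -0.220423), (dx/dtau, dy/dtau) = (0.707451, -1.081020); Gamma_xxx = -0.088611, Gamma_xxy = 0.000000, Gamma_xyy = -0.259887, Gamma_yxx = 0.000000, Gamma_yxy = 0.124905, Gamma_yyy = 0.000000; k1 = (0.707451, -1.081020, 0.348053, 0.191048)
  k2: at (x, y) = (-0.330962, -0.274474), (dx/dtau, dy/dtau) = (0.724854, -1.071468); Gamma_xxx = -0.080535, Gamma_xxy = 0.000000, Gamma_xyy = -0.237195, Gamma_yxx = 0.000000, Gamma_yxy = 0.112372, Gamma_yyy = 0.000000; k2 = (0.724854, -1.071468, 0.314624, 0.174550)
  k3: at (x, y) = (-0.330092, -0.273996), (dx/dtau, dy/dtau) = (0.723182, -1.072293); Gamma_xxx = -0.080335, Gamma_xxy = 0.000000, Gamma_xyy = -0.236627, Gamma_yxx = 0.000000, Gamma_yxy = 0.112066, Gamma_yyy = 0.000000; k3 = (0.723182, -1.072293, 0.314092, 0.173806)
  k4: at (x, y) = (-0.294017, -0.327652), (dx/dtau, dy/dtau) = (0.738860, -1.063640); Gamma_xxx = -0.071949, Gamma_xxy = 0.000000, Gamma_xyy = -0.212738, Gamma_yxx = 0.000000, Gamma_yxy = 0.099438, Gamma_yyy = 0.000000; k4 = (0.738860, -1.063640, 0.279955, 0.156293)
  Y <- Y + (h/6)(k1 + 2k2 + 2k3 + k4): x = -0.2940, y = -0.3276, dx/dtau = 0.7389, dy/dtau = -1.0636
step 4:
  k1: at (x, y) = (-0.293962, -0.327626), (dx/dtau, dy/dtau) = (0.738875, -1.063620); Gamma_xxx = -0.071936, Gamma_xxy = 0.000000, Gamma_xyy = -0.212701, Gamma_yxx = 0.000000, Gamma_yxy = 0.099419, Gamma_yyy = 0.000000; k1 = (0.738875, -1.063620, 0.279899, 0.156263)
  k2: at (x, y) = (-0.257018, -0.380807), (dx/dtau, dy/dtau) = (0.752870, -1.055806); Gamma_xxx = -0.063211, Gamma_xxy = 0.000000, Gamma_xyy = -0.187544, Gamma_yxx = 0.000000, Gamma_yxy = 0.086626, Gamma_yyy = 0.000000; k2 = (0.752870, -1.055806, 0.244889, 0.137716)
  k3: at (x, y) = (-0.256318, -0.380416), (dx/dtau, dy/dtau) = (0.751120, -1.056734); Gamma_xxx = -0.063044, Gamma_xxy = 0.000000, Gamma_xyy = -0.187061, Gamma_yxx = 0.000000, Gamma_yxy = 0.086385, Gamma_yyy = 0.000000; k3 = (0.751120, -1.056734, 0.244457, 0.137134)
  k4: at (x, y) = (-0.218850, -0.433299), (dx/dtau, dy/dtau) = (0.763321, -1.049906); Gamma_xxx = -0.054065, Gamma_xxy = 0.000000, Gamma_xyy = -0.160901, Gamma_yxx = 0.000000, Gamma_yxy = 0.073537, Gamma_yyy = 0.000000; k4 = (0.763321, -1.049906, 0.208863, 0.117867)
  Y <- Y + (h/6)(k1 + 2k2 + 2k3 + k4): x = -0.2188, y = -0.4333, dx/dtau = 0.7633, dy/dtau = -1.0499

Answer: x = -0.2188, y = -0.4333, dx/dtau = 0.7633, dy/dtau = -1.0499


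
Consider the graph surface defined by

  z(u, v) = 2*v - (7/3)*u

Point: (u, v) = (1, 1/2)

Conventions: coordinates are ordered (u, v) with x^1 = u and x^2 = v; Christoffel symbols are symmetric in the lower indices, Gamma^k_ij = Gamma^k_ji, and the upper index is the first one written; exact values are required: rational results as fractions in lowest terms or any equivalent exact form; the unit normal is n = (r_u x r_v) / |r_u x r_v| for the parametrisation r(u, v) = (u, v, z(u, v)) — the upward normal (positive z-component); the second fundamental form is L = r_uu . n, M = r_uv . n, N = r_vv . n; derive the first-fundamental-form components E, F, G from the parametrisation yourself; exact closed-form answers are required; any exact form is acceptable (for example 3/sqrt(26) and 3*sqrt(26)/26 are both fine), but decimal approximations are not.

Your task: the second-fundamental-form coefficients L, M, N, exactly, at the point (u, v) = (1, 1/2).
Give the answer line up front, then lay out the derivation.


Answer: L = 0, M = 0, N = 0

z_u = -7/3, z_v = 2, z_uu = 0, z_uv = 0, z_vv = 0
E = 58/9, F = -14/3, G = 5; answer radicand W^2 = 94/9
unnormalised second-form numerators: l = 0, m = 0, n = 0; L = l/sqrt(94/9), and similarly M = m/sqrt(W^2), N = n/sqrt(W^2)


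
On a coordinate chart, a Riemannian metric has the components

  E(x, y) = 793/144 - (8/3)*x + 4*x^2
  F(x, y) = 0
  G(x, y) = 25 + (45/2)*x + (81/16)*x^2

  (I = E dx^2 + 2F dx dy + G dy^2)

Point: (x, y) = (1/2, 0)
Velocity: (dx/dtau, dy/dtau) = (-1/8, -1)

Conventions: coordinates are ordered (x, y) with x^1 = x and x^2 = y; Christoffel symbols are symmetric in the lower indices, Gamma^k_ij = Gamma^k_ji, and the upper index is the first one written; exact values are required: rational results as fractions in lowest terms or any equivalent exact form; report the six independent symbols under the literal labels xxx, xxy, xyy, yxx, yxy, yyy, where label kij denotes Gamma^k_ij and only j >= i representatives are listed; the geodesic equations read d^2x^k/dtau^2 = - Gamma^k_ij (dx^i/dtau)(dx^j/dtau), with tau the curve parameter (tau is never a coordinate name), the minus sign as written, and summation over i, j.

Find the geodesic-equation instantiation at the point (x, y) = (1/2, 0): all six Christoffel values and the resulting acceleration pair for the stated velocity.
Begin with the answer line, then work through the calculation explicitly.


Answer: Gamma_xxx = 96/745, Gamma_xxy = 0, Gamma_xyy = -3969/1490, Gamma_yxx = 0, Gamma_yxy = 18/49, Gamma_yyy = 0; accelerations (d^2x/dtau^2, d^2y/dtau^2) = (1983/745, -9/98)

E = 745/144, F = 0, G = 2401/64 at the point
E_x = 4/3, E_y = 0, F_x = 0, F_y = 0, G_x = 441/16, G_y = 0
EG - F^2 = 1788745/9216;  g^inv = (9216/1788745) * [[2401/64, 0], [0, 745/144]]
first-kind symbols [ij,l] = (1/2)(d_i g_jl + d_j g_il - d_l g_ij): [xx,x] = E_x/2 = 2/3, [xx,y] = F_x - E_y/2 = 0, [xy,x] = E_y/2 = 0, [xy,y] = G_x/2 = 441/32, [yy,x] = F_y - G_x/2 = -441/32, [yy,y] = G_y/2 = 0
Gamma^x_ij = (G*[ij,x] - F*[ij,y])/(EG - F^2), Gamma^y_ij = (E*[ij,y] - F*[ij,x])/(EG - F^2)
Gamma_xxx = 96/745, Gamma_xxy = 0, Gamma_xyy = -3969/1490, Gamma_yxx = 0, Gamma_yxy = 18/49, Gamma_yyy = 0
d^2x/dtau^2 = -(Gamma_xxx*(-1/8)^2 + 2*Gamma_xxy*(-1/8)*(-1) + Gamma_xyy*(-1)^2) = 1983/745
d^2y/dtau^2 = -(Gamma_yxx*(-1/8)^2 + 2*Gamma_yxy*(-1/8)*(-1) + Gamma_yyy*(-1)^2) = -9/98


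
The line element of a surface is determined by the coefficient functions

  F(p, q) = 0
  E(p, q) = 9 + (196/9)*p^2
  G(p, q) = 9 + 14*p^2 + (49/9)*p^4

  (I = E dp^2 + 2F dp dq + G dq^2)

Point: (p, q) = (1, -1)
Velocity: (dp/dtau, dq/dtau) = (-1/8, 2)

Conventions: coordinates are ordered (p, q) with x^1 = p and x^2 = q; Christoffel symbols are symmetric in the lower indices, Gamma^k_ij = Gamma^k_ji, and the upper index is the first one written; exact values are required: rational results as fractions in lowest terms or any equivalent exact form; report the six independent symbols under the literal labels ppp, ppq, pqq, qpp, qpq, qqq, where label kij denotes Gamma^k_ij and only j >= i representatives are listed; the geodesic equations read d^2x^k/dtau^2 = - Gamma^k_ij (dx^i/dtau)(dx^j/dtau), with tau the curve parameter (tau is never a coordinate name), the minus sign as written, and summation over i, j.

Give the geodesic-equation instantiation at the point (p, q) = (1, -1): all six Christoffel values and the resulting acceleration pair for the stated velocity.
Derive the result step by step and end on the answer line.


E = 277/9, F = 0, G = 256/9 at the point
E_p = 392/9, E_q = 0, F_p = 0, F_q = 0, G_p = 448/9, G_q = 0
EG - F^2 = 70912/81;  g^inv = (81/70912) * [[256/9, 0], [0, 277/9]]
first-kind symbols [ij,l] = (1/2)(d_i g_jl + d_j g_il - d_l g_ij): [pp,p] = E_p/2 = 196/9, [pp,q] = F_p - E_q/2 = 0, [pq,p] = E_q/2 = 0, [pq,q] = G_p/2 = 224/9, [qq,p] = F_q - G_p/2 = -224/9, [qq,q] = G_q/2 = 0
Gamma^p_ij = (G*[ij,p] - F*[ij,q])/(EG - F^2), Gamma^q_ij = (E*[ij,q] - F*[ij,p])/(EG - F^2)
Gamma_ppp = 196/277, Gamma_ppq = 0, Gamma_pqq = -224/277, Gamma_qpp = 0, Gamma_qpq = 7/8, Gamma_qqq = 0
d^2p/dtau^2 = -(Gamma_ppp*(-1/8)^2 + 2*Gamma_ppq*(-1/8)*(2) + Gamma_pqq*(2)^2) = 14287/4432
d^2q/dtau^2 = -(Gamma_qpp*(-1/8)^2 + 2*Gamma_qpq*(-1/8)*(2) + Gamma_qqq*(2)^2) = 7/16

Answer: Gamma_ppp = 196/277, Gamma_ppq = 0, Gamma_pqq = -224/277, Gamma_qpp = 0, Gamma_qpq = 7/8, Gamma_qqq = 0; accelerations (d^2p/dtau^2, d^2q/dtau^2) = (14287/4432, 7/16)
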